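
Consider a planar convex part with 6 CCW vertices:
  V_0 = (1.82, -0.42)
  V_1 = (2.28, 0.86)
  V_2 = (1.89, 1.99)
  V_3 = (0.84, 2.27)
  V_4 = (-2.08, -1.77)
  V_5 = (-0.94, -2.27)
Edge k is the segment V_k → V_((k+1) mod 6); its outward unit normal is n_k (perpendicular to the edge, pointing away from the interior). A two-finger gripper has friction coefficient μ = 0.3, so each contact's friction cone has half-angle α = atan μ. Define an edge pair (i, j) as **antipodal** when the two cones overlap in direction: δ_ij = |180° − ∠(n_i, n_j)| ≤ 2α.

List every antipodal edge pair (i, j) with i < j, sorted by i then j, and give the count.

count = 3; pairs: (0,3), (2,4), (3,5)

α = atan 0.3 = 16.70°;  2α = 33.40°
n_0 = (+0.9411, -0.3382)
n_1 = (+0.9453, +0.3262)
n_2 = (+0.2577, +0.9662)
n_3 = (-0.8105, +0.5858)
n_4 = (-0.4017, -0.9158)
n_5 = (+0.5568, -0.8307)
  (0,1): δ = 141.19°  ·
  (0,2): δ = 85.16°  ·
  (0,3): δ = 16.09°  ✓
  (0,4): δ = 86.09°  ·
  (0,5): δ = 143.60°  ·
  (1,2): δ = 123.97°  ·
  (1,3): δ = 54.90°  ·
  (1,4): δ = 47.28°  ·
  (1,5): δ = 104.79°  ·
  (2,3): δ = 110.93°  ·
  (2,4): δ = 8.75°  ✓
  (2,5): δ = 48.76°  ·
  (3,4): δ = 77.82°  ·
  (3,5): δ = 20.31°  ✓
  (4,5): δ = 122.48°  ·
antipodal pairs: 3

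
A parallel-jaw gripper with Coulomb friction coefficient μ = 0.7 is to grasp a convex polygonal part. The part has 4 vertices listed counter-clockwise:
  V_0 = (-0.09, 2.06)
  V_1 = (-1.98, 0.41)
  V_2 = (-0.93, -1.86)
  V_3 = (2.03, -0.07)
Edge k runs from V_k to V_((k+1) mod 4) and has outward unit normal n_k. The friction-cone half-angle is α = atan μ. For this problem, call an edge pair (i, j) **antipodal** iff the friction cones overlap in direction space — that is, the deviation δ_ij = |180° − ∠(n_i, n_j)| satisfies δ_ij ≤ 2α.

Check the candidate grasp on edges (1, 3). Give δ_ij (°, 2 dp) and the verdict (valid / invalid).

δ = 20.04°, valid

α = atan 0.7 = 34.99°;  2α = 69.98°
edge 1: e_1 = (+1.05, -2.27);  n_1 = (-0.9076, -0.4198)
edge 3: e_3 = (-2.12, +2.13);  n_3 = (+0.7088, +0.7054)
∠(n_1, n_3) = 159.96°
δ = |180° − 159.96°| = 20.04°
20.04° ≤ 2α = 69.98°  →  valid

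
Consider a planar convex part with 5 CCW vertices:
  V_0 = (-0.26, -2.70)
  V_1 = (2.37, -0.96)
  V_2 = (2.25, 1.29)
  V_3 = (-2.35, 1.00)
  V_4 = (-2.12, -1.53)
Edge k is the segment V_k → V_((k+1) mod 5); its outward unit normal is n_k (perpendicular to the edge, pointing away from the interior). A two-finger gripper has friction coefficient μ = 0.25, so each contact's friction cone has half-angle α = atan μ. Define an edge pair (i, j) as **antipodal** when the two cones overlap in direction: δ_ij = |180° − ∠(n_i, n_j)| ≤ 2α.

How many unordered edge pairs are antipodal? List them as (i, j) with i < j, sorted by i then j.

α = atan 0.25 = 14.04°;  2α = 28.07°
n_0 = (+0.5518, -0.8340)
n_1 = (+0.9986, +0.0533)
n_2 = (-0.0629, +0.9980)
n_3 = (-0.9959, -0.0905)
n_4 = (-0.5325, -0.8465)
  (0,1): δ = 120.44°  ·
  (0,2): δ = 29.88°  ·
  (0,3): δ = 61.71°  ·
  (0,4): δ = 114.34°  ·
  (1,2): δ = 89.45°  ·
  (1,3): δ = 2.14°  ✓
  (1,4): δ = 54.78°  ·
  (2,3): δ = 88.41°  ·
  (2,4): δ = 35.78°  ·
  (3,4): δ = 127.37°  ·
antipodal pairs: 1

count = 1; pairs: (1,3)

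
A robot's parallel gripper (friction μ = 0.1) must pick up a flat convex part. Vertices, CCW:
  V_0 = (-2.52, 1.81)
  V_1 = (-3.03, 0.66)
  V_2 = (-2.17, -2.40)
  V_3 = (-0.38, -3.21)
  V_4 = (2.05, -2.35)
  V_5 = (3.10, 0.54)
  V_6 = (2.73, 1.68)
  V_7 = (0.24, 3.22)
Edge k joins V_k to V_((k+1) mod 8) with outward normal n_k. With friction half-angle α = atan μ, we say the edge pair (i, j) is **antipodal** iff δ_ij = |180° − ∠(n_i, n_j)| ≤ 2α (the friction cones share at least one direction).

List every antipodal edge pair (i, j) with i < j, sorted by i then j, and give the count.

α = atan 0.1 = 5.71°;  2α = 11.42°
n_0 = (-0.9141, +0.4054)
n_1 = (-0.9627, -0.2706)
n_2 = (-0.4123, -0.9111)
n_3 = (+0.3336, -0.9427)
n_4 = (+0.9399, -0.3415)
n_5 = (+0.9512, +0.3087)
n_6 = (+0.5260, +0.8505)
n_7 = (-0.4549, +0.8905)
  (0,1): δ = 140.39°  ·
  (0,2): δ = 90.43°  ·
  (0,3): δ = 46.59°  ·
  (0,4): δ = 3.95°  ✓
  (0,5): δ = 41.90°  ·
  (0,6): δ = 82.18°  ·
  (0,7): δ = 140.98°  ·
  (1,2): δ = 130.05°  ·
  (1,3): δ = 86.21°  ·
  (1,4): δ = 35.66°  ·
  (1,5): δ = 2.28°  ✓
  (1,6): δ = 42.57°  ·
  (1,7): δ = 101.36°  ·
  (2,3): δ = 136.16°  ·
  (2,4): δ = 85.62°  ·
  (2,5): δ = 47.67°  ·
  (2,6): δ = 7.39°  ✓
  (2,7): δ = 51.41°  ·
  (3,4): δ = 129.46°  ·
  (3,5): δ = 91.51°  ·
  (3,6): δ = 51.23°  ·
  (3,7): δ = 7.57°  ✓
  (4,5): δ = 142.05°  ·
  (4,6): δ = 101.77°  ·
  (4,7): δ = 42.97°  ·
  (5,6): δ = 139.72°  ·
  (5,7): δ = 80.92°  ·
  (6,7): δ = 121.20°  ·
antipodal pairs: 4

count = 4; pairs: (0,4), (1,5), (2,6), (3,7)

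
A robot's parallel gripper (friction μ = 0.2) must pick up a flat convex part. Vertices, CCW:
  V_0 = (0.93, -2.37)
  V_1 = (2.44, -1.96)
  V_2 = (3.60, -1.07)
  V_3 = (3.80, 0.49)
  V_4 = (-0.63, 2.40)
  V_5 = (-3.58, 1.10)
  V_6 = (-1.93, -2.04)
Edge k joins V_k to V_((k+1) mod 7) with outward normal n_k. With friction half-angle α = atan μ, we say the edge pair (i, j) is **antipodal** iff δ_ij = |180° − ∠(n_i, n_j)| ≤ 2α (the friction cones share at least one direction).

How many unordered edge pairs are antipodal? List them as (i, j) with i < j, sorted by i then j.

count = 3; pairs: (0,4), (1,4), (3,6)

α = atan 0.2 = 11.31°;  2α = 22.62°
n_0 = (+0.2620, -0.9651)
n_1 = (+0.6087, -0.7934)
n_2 = (+0.9919, -0.1272)
n_3 = (+0.3959, +0.9183)
n_4 = (-0.4033, +0.9151)
n_5 = (-0.8852, -0.4652)
n_6 = (-0.1146, -0.9934)
  (0,1): δ = 157.69°  ·
  (0,2): δ = 112.50°  ·
  (0,3): δ = 38.51°  ·
  (0,4): δ = 8.59°  ✓
  (0,5): δ = 102.53°  ·
  (0,6): δ = 158.23°  ·
  (1,2): δ = 134.80°  ·
  (1,3): δ = 60.82°  ·
  (1,4): δ = 13.71°  ✓
  (1,5): δ = 80.22°  ·
  (1,6): δ = 135.92°  ·
  (2,3): δ = 106.02°  ·
  (2,4): δ = 58.91°  ·
  (2,5): δ = 35.03°  ·
  (2,6): δ = 90.72°  ·
  (3,4): δ = 132.89°  ·
  (3,5): δ = 38.96°  ·
  (3,6): δ = 16.74°  ✓
  (4,5): δ = 86.06°  ·
  (4,6): δ = 30.36°  ·
  (5,6): δ = 124.30°  ·
antipodal pairs: 3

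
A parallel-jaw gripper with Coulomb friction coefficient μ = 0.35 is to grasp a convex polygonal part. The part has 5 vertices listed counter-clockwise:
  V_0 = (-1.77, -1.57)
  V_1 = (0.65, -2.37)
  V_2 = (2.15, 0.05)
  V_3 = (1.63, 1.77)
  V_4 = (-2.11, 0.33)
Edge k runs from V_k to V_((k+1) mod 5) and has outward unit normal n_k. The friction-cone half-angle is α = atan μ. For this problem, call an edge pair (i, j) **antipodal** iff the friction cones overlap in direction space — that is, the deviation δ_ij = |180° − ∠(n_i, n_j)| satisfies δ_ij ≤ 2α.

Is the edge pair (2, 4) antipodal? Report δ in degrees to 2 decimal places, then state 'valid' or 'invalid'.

δ = 6.68°, valid

α = atan 0.35 = 19.29°;  2α = 38.58°
edge 2: e_2 = (-0.52, +1.72);  n_2 = (+0.9572, +0.2894)
edge 4: e_4 = (+0.34, -1.90);  n_4 = (-0.9844, -0.1761)
∠(n_2, n_4) = 173.32°
δ = |180° − 173.32°| = 6.68°
6.68° ≤ 2α = 38.58°  →  valid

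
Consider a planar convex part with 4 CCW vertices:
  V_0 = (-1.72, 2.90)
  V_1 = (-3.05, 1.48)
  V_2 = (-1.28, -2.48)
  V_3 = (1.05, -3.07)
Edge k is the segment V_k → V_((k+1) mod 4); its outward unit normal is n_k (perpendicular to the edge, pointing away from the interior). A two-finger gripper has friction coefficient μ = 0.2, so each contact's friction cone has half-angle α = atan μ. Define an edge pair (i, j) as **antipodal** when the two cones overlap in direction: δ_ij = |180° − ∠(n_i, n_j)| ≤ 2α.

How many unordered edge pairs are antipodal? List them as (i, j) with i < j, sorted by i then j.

α = atan 0.2 = 11.31°;  2α = 22.62°
n_0 = (-0.7299, +0.6836)
n_1 = (-0.9130, -0.4081)
n_2 = (-0.2455, -0.9694)
n_3 = (+0.9071, +0.4209)
  (0,1): δ = 112.79°  ·
  (0,2): δ = 61.08°  ·
  (0,3): δ = 68.02°  ·
  (1,2): δ = 128.29°  ·
  (1,3): δ = 0.81°  ✓
  (2,3): δ = 50.90°  ·
antipodal pairs: 1

count = 1; pairs: (1,3)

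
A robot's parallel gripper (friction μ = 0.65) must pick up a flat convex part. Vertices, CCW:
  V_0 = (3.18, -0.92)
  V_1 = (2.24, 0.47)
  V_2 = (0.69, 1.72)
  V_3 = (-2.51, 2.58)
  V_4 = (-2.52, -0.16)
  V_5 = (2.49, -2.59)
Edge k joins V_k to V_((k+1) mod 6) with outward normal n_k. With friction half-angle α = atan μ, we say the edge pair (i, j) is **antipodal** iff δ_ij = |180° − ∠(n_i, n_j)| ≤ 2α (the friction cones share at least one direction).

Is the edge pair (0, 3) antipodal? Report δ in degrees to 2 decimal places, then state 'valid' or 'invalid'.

α = atan 0.65 = 33.02°;  2α = 66.05°
edge 0: e_0 = (-0.94, +1.39);  n_0 = (+0.8284, +0.5602)
edge 3: e_3 = (-0.01, -2.74);  n_3 = (-1.0000, +0.0036)
∠(n_0, n_3) = 145.72°
δ = |180° − 145.72°| = 34.28°
34.28° ≤ 2α = 66.05°  →  valid

δ = 34.28°, valid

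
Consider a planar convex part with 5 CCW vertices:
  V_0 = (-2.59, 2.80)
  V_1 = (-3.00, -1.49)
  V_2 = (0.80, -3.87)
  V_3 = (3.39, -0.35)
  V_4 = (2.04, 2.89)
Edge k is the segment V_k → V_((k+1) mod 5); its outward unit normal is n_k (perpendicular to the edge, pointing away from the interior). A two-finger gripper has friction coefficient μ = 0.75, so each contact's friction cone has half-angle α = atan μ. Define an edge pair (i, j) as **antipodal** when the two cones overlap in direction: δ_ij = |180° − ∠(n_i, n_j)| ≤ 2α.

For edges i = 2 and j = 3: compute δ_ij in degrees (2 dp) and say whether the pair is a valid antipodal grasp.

α = atan 0.75 = 36.87°;  2α = 73.74°
edge 2: e_2 = (+2.59, +3.52);  n_2 = (+0.8055, -0.5927)
edge 3: e_3 = (-1.35, +3.24);  n_3 = (+0.9231, +0.3846)
∠(n_2, n_3) = 58.97°
δ = |180° − 58.97°| = 121.03°
121.03° > 2α = 73.74°  →  invalid

δ = 121.03°, invalid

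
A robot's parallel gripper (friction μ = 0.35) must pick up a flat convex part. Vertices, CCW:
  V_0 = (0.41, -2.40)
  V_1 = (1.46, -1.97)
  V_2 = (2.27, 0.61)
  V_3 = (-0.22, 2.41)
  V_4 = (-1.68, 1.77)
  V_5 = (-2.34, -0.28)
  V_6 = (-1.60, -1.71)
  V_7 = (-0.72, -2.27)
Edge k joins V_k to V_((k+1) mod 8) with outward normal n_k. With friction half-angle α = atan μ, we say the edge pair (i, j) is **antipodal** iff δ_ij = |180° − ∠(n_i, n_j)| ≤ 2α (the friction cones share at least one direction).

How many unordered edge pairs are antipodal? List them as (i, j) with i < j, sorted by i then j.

count = 6; pairs: (0,3), (1,4), (2,5), (2,6), (2,7), (3,7)

α = atan 0.35 = 19.29°;  2α = 38.58°
n_0 = (+0.3790, -0.9254)
n_1 = (+0.9541, -0.2995)
n_2 = (+0.5858, +0.8104)
n_3 = (-0.4015, +0.9159)
n_4 = (-0.9519, +0.3065)
n_5 = (-0.8881, -0.4596)
n_6 = (-0.5369, -0.8437)
n_7 = (-0.1143, -0.9934)
  (0,1): δ = 129.70°  ·
  (0,2): δ = 58.13°  ·
  (0,3): δ = 1.40°  ✓
  (0,4): δ = 49.88°  ·
  (0,5): δ = 95.09°  ·
  (0,6): δ = 125.26°  ·
  (0,7): δ = 151.17°  ·
  (1,2): δ = 108.43°  ·
  (1,3): δ = 48.90°  ·
  (1,4): δ = 0.42°  ✓
  (1,5): δ = 44.79°  ·
  (1,6): δ = 74.96°  ·
  (1,7): δ = 100.87°  ·
  (2,3): δ = 120.47°  ·
  (2,4): δ = 71.98°  ·
  (2,5): δ = 26.78°  ✓
  (2,6): δ = 3.39°  ✓
  (2,7): δ = 29.30°  ✓
  (3,4): δ = 131.52°  ·
  (3,5): δ = 86.31°  ·
  (3,6): δ = 56.14°  ·
  (3,7): δ = 30.23°  ✓
  (4,5): δ = 134.79°  ·
  (4,6): δ = 104.63°  ·
  (4,7): δ = 78.72°  ·
  (5,6): δ = 149.83°  ·
  (5,7): δ = 123.92°  ·
  (6,7): δ = 154.09°  ·
antipodal pairs: 6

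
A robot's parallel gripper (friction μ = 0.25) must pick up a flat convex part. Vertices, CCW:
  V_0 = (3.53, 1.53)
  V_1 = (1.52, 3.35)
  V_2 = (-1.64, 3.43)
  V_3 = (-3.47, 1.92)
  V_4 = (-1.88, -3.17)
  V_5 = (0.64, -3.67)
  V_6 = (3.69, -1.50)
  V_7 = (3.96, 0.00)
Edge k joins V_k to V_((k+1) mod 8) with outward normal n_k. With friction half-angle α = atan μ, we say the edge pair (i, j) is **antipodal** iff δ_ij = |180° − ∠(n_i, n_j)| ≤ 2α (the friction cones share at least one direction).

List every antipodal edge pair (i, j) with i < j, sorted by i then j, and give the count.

α = atan 0.25 = 14.04°;  2α = 28.07°
n_0 = (+0.6712, +0.7413)
n_1 = (+0.0253, +0.9997)
n_2 = (-0.6364, +0.7713)
n_3 = (-0.9545, -0.2982)
n_4 = (-0.1946, -0.9809)
n_5 = (+0.5797, -0.8148)
n_6 = (+0.9842, -0.1772)
n_7 = (+0.9627, +0.2706)
  (0,1): δ = 139.29°  ·
  (0,2): δ = 98.31°  ·
  (0,3): δ = 30.49°  ·
  (0,4): δ = 30.94°  ·
  (0,5): δ = 77.59°  ·
  (0,6): δ = 121.96°  ·
  (0,7): δ = 147.86°  ·
  (1,2): δ = 139.02°  ·
  (1,3): δ = 71.20°  ·
  (1,4): δ = 9.77°  ✓
  (1,5): δ = 36.88°  ·
  (1,6): δ = 81.25°  ·
  (1,7): δ = 107.15°  ·
  (2,3): δ = 112.18°  ·
  (2,4): δ = 50.75°  ·
  (2,5): δ = 4.10°  ✓
  (2,6): δ = 40.27°  ·
  (2,7): δ = 66.17°  ·
  (3,4): δ = 118.57°  ·
  (3,5): δ = 71.92°  ·
  (3,6): δ = 27.55°  ✓
  (3,7): δ = 1.65°  ✓
  (4,5): δ = 133.35°  ·
  (4,6): δ = 88.98°  ·
  (4,7): δ = 63.08°  ·
  (5,6): δ = 135.63°  ·
  (5,7): δ = 109.73°  ·
  (6,7): δ = 154.10°  ·
antipodal pairs: 4

count = 4; pairs: (1,4), (2,5), (3,6), (3,7)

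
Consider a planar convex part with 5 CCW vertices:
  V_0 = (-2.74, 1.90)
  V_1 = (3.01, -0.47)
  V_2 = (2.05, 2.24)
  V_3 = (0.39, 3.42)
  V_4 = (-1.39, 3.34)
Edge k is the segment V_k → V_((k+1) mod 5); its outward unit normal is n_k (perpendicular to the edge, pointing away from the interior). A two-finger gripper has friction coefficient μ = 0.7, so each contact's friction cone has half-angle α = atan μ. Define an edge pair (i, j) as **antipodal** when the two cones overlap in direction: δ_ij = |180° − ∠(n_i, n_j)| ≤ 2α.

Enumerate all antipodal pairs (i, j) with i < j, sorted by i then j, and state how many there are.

count = 5; pairs: (0,1), (0,2), (0,3), (0,4), (1,4)

α = atan 0.7 = 34.99°;  2α = 69.98°
n_0 = (-0.3811, -0.9245)
n_1 = (+0.9426, +0.3339)
n_2 = (+0.5794, +0.8151)
n_3 = (-0.0449, +0.9990)
n_4 = (-0.7295, +0.6839)
  (0,1): δ = 48.09°  ✓
  (0,2): δ = 13.01°  ✓
  (0,3): δ = 24.97°  ✓
  (0,4): δ = 69.25°  ✓
  (1,2): δ = 144.91°  ·
  (1,3): δ = 106.93°  ·
  (1,4): δ = 62.66°  ✓
  (2,3): δ = 142.02°  ·
  (2,4): δ = 97.75°  ·
  (3,4): δ = 135.73°  ·
antipodal pairs: 5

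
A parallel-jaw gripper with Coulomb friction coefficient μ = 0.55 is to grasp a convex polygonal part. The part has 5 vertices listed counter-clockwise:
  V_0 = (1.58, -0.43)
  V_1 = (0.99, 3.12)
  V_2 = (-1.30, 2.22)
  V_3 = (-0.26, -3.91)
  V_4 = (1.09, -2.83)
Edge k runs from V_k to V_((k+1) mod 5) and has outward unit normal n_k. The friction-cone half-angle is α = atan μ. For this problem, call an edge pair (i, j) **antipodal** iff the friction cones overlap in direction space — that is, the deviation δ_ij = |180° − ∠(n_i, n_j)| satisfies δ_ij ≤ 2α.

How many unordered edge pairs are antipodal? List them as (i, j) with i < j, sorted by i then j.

count = 4; pairs: (0,2), (1,3), (1,4), (2,4)

α = atan 0.55 = 28.81°;  2α = 57.62°
n_0 = (+0.9865, +0.1639)
n_1 = (-0.3658, +0.9307)
n_2 = (-0.9859, -0.1673)
n_3 = (+0.6247, -0.7809)
n_4 = (+0.9798, -0.2000)
  (0,1): δ = 77.98°  ·
  (0,2): δ = 0.19°  ✓
  (0,3): δ = 119.22°  ·
  (0,4): δ = 159.02°  ·
  (1,2): δ = 101.83°  ·
  (1,3): δ = 17.20°  ✓
  (1,4): δ = 57.01°  ✓
  (2,3): δ = 60.97°  ·
  (2,4): δ = 21.17°  ✓
  (3,4): δ = 140.20°  ·
antipodal pairs: 4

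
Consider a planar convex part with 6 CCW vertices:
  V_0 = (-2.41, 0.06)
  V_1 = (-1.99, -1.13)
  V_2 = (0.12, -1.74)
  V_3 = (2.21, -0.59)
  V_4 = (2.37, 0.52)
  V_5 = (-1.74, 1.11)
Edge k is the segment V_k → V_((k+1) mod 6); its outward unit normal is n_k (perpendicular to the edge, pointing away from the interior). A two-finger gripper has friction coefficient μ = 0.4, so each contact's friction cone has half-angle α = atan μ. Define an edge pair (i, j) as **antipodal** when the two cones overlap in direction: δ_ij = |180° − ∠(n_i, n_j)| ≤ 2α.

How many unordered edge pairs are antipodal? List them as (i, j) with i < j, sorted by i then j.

α = atan 0.4 = 21.80°;  2α = 43.60°
n_0 = (-0.9430, -0.3328)
n_1 = (-0.2777, -0.9607)
n_2 = (+0.4821, -0.8761)
n_3 = (+0.9898, -0.1427)
n_4 = (+0.1421, +0.9899)
n_5 = (-0.8430, +0.5379)
  (0,1): δ = 125.56°  ·
  (0,2): δ = 80.62°  ·
  (0,3): δ = 27.64°  ✓
  (0,4): δ = 62.39°  ·
  (0,5): δ = 128.02°  ·
  (1,2): δ = 135.05°  ·
  (1,3): δ = 82.08°  ·
  (1,4): δ = 7.96°  ✓
  (1,5): δ = 73.58°  ·
  (2,3): δ = 127.02°  ·
  (2,4): δ = 36.99°  ✓
  (2,5): δ = 28.64°  ✓
  (3,4): δ = 89.97°  ·
  (3,5): δ = 24.34°  ✓
  (4,5): δ = 114.37°  ·
antipodal pairs: 5

count = 5; pairs: (0,3), (1,4), (2,4), (2,5), (3,5)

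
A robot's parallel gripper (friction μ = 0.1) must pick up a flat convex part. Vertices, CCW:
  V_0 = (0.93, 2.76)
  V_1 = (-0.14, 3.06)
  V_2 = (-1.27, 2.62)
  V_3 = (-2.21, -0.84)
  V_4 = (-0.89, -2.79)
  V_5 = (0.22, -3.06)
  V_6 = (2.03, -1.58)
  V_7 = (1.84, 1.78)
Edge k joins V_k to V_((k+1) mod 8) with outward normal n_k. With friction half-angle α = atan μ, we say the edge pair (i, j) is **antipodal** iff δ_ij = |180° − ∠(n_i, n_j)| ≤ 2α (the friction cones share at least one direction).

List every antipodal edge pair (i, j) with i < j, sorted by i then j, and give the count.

α = atan 0.1 = 5.71°;  2α = 11.42°
n_0 = (+0.2700, +0.9629)
n_1 = (-0.3628, +0.9318)
n_2 = (-0.9650, +0.2622)
n_3 = (-0.8281, -0.5606)
n_4 = (-0.2364, -0.9717)
n_5 = (+0.6330, -0.7741)
n_6 = (+0.9984, +0.0565)
n_7 = (+0.7328, +0.6805)
  (0,1): δ = 143.06°  ·
  (0,2): δ = 89.54°  ·
  (0,3): δ = 40.24°  ·
  (0,4): δ = 1.99°  ✓
  (0,5): δ = 54.93°  ·
  (0,6): δ = 108.90°  ·
  (0,7): δ = 148.54°  ·
  (1,2): δ = 126.47°  ·
  (1,3): δ = 77.18°  ·
  (1,4): δ = 34.95°  ·
  (1,5): δ = 18.00°  ·
  (1,6): δ = 71.96°  ·
  (1,7): δ = 111.60°  ·
  (2,3): δ = 130.71°  ·
  (2,4): δ = 88.47°  ·
  (2,5): δ = 35.53°  ·
  (2,6): δ = 18.44°  ·
  (2,7): δ = 58.08°  ·
  (3,4): δ = 137.77°  ·
  (3,5): δ = 84.82°  ·
  (3,6): δ = 30.86°  ·
  (3,7): δ = 8.78°  ✓
  (4,5): δ = 127.06°  ·
  (4,6): δ = 73.09°  ·
  (4,7): δ = 33.45°  ·
  (5,6): δ = 126.04°  ·
  (5,7): δ = 86.39°  ·
  (6,7): δ = 140.36°  ·
antipodal pairs: 2

count = 2; pairs: (0,4), (3,7)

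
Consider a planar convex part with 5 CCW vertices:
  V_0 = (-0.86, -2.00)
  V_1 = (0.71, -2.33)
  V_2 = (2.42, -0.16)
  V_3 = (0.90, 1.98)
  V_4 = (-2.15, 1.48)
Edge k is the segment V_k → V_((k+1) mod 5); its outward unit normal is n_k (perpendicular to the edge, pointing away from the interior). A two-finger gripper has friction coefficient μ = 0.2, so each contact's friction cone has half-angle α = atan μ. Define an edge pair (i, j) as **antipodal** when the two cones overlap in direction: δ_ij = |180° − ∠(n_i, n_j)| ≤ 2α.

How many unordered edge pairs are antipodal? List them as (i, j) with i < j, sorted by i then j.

α = atan 0.2 = 11.31°;  2α = 22.62°
n_0 = (-0.2057, -0.9786)
n_1 = (+0.7854, -0.6189)
n_2 = (+0.8153, +0.5791)
n_3 = (-0.1618, +0.9868)
n_4 = (-0.9377, -0.3476)
  (0,1): δ = 116.37°  ·
  (0,2): δ = 42.74°  ·
  (0,3): δ = 21.18°  ✓
  (0,4): δ = 122.21°  ·
  (1,2): δ = 106.38°  ·
  (1,3): δ = 42.45°  ·
  (1,4): δ = 58.58°  ·
  (2,3): δ = 116.08°  ·
  (2,4): δ = 15.05°  ✓
  (3,4): δ = 78.97°  ·
antipodal pairs: 2

count = 2; pairs: (0,3), (2,4)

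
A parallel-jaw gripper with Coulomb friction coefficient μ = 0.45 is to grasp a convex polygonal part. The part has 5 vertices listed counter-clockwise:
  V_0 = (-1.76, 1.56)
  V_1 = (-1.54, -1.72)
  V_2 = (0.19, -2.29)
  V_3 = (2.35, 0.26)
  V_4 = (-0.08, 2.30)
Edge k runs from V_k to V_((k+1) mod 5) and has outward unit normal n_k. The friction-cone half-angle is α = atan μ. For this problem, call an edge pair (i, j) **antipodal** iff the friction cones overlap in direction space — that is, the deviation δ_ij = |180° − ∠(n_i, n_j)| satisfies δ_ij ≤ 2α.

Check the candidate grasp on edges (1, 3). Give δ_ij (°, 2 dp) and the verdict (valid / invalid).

δ = 21.78°, valid

α = atan 0.45 = 24.23°;  2α = 48.46°
edge 1: e_1 = (+1.73, -0.57);  n_1 = (-0.3129, -0.9498)
edge 3: e_3 = (-2.43, +2.04);  n_3 = (+0.6430, +0.7659)
∠(n_1, n_3) = 158.22°
δ = |180° − 158.22°| = 21.78°
21.78° ≤ 2α = 48.46°  →  valid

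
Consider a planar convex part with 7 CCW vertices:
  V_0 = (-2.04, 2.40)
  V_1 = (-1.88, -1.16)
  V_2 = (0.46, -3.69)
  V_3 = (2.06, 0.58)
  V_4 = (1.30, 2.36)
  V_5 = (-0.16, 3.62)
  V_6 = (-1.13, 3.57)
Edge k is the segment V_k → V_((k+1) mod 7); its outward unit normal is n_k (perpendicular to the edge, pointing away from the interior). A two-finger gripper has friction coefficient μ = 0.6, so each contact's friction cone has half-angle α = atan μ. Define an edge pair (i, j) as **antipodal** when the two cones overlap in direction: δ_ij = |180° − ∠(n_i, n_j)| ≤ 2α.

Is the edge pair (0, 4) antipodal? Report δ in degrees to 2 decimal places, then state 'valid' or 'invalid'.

α = atan 0.6 = 30.96°;  2α = 61.93°
edge 0: e_0 = (+0.16, -3.56);  n_0 = (-0.9990, -0.0449)
edge 4: e_4 = (-1.46, +1.26);  n_4 = (+0.6533, +0.7571)
∠(n_0, n_4) = 133.37°
δ = |180° − 133.37°| = 46.63°
46.63° ≤ 2α = 61.93°  →  valid

δ = 46.63°, valid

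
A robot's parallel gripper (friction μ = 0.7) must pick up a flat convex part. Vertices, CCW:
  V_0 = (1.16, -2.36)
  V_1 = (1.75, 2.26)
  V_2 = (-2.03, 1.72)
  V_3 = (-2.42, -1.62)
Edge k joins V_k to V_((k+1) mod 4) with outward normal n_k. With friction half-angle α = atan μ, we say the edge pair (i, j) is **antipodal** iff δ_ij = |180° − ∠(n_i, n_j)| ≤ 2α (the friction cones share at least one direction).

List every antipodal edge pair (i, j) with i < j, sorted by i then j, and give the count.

count = 2; pairs: (0,2), (1,3)

α = atan 0.7 = 34.99°;  2α = 69.98°
n_0 = (+0.9919, -0.1267)
n_1 = (-0.1414, +0.9899)
n_2 = (-0.9933, +0.1160)
n_3 = (-0.2024, -0.9793)
  (0,1): δ = 74.59°  ·
  (0,2): δ = 0.62°  ✓
  (0,3): δ = 85.60°  ·
  (1,2): δ = 104.79°  ·
  (1,3): δ = 19.81°  ✓
  (2,3): δ = 95.02°  ·
antipodal pairs: 2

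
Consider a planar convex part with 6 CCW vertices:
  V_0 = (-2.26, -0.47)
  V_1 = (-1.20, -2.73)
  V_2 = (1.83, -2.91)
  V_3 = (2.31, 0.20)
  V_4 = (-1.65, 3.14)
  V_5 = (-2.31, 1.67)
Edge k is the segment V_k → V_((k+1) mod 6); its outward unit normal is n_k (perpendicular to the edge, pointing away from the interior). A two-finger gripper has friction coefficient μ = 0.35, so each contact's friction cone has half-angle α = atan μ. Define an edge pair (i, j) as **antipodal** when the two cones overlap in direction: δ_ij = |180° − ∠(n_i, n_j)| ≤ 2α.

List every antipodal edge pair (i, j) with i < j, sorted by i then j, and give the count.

count = 5; pairs: (0,2), (0,3), (1,3), (2,4), (2,5)

α = atan 0.35 = 19.29°;  2α = 38.58°
n_0 = (-0.9054, -0.4246)
n_1 = (-0.0593, -0.9982)
n_2 = (+0.9883, -0.1525)
n_3 = (+0.5961, +0.8029)
n_4 = (-0.9123, +0.4096)
n_5 = (-0.9997, -0.0234)
  (0,1): δ = 118.53°  ·
  (0,2): δ = 33.90°  ✓
  (0,3): δ = 28.28°  ✓
  (0,4): δ = 130.69°  ·
  (0,5): δ = 156.21°  ·
  (1,2): δ = 95.37°  ·
  (1,3): δ = 33.19°  ✓
  (1,4): δ = 69.22°  ·
  (1,5): δ = 94.74°  ·
  (2,3): δ = 117.82°  ·
  (2,4): δ = 15.41°  ✓
  (2,5): δ = 10.11°  ✓
  (3,4): δ = 77.59°  ·
  (3,5): δ = 52.07°  ·
  (4,5): δ = 154.48°  ·
antipodal pairs: 5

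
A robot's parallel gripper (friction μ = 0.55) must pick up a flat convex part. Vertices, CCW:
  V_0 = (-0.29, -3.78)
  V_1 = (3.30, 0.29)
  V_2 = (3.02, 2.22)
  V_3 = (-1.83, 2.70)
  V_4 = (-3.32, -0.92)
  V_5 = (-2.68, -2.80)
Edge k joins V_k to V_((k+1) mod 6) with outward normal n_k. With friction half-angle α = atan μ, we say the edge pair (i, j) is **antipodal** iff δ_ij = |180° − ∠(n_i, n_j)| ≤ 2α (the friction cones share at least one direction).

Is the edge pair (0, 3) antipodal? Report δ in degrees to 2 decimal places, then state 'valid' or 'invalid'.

α = atan 0.55 = 28.81°;  2α = 57.62°
edge 0: e_0 = (+3.59, +4.07);  n_0 = (+0.7499, -0.6615)
edge 3: e_3 = (-1.49, -3.62);  n_3 = (-0.9247, +0.3806)
∠(n_0, n_3) = 160.96°
δ = |180° − 160.96°| = 19.04°
19.04° ≤ 2α = 57.62°  →  valid

δ = 19.04°, valid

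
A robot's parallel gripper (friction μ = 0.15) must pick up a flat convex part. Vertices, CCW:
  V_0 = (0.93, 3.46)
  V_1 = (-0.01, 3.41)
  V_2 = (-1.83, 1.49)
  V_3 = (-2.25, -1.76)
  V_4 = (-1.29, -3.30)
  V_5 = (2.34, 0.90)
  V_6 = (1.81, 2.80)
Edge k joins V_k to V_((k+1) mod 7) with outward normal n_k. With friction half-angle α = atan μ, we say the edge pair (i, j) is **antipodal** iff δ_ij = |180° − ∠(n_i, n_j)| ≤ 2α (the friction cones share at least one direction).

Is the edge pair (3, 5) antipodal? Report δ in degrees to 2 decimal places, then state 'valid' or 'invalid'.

α = atan 0.15 = 8.53°;  2α = 17.06°
edge 3: e_3 = (+0.96, -1.54);  n_3 = (-0.8486, -0.5290)
edge 5: e_5 = (-0.53, +1.90);  n_5 = (+0.9632, +0.2687)
∠(n_3, n_5) = 163.65°
δ = |180° − 163.65°| = 16.35°
16.35° ≤ 2α = 17.06°  →  valid

δ = 16.35°, valid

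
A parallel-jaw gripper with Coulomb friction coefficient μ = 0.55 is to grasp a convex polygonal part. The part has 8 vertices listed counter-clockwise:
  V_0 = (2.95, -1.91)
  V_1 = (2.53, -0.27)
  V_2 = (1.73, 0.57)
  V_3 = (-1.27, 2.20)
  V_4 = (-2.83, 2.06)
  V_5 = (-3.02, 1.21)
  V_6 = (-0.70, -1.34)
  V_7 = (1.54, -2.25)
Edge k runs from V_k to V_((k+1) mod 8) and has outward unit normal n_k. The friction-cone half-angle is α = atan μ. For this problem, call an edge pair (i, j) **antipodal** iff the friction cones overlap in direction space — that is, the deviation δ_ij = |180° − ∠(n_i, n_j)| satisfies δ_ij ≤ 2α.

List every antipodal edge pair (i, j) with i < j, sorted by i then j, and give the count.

count = 12; pairs: (0,4), (0,5), (0,6), (1,4), (1,5), (1,6), (2,5), (2,6), (2,7), (3,5), (3,6), (3,7)

α = atan 0.55 = 28.81°;  2α = 57.62°
n_0 = (+0.9687, +0.2481)
n_1 = (+0.7241, +0.6897)
n_2 = (+0.4774, +0.8787)
n_3 = (-0.0894, +0.9960)
n_4 = (-0.9759, +0.2181)
n_5 = (-0.7397, -0.6730)
n_6 = (-0.3764, -0.9265)
n_7 = (+0.2344, -0.9721)
  (0,1): δ = 150.76°  ·
  (0,2): δ = 132.88°  ·
  (0,3): δ = 99.24°  ·
  (0,4): δ = 26.96°  ✓
  (0,5): δ = 27.93°  ✓
  (0,6): δ = 53.53°  ✓
  (0,7): δ = 89.19°  ·
  (1,2): δ = 162.12°  ·
  (1,3): δ = 128.47°  ·
  (1,4): δ = 56.20°  ✓
  (1,5): δ = 1.31°  ✓
  (1,6): δ = 24.29°  ✓
  (1,7): δ = 59.95°  ·
  (2,3): δ = 146.36°  ·
  (2,4): δ = 74.08°  ·
  (2,5): δ = 19.19°  ✓
  (2,6): δ = 6.41°  ✓
  (2,7): δ = 42.07°  ✓
  (3,4): δ = 107.73°  ·
  (3,5): δ = 52.83°  ✓
  (3,6): δ = 27.24°  ✓
  (3,7): δ = 8.43°  ✓
  (4,5): δ = 125.10°  ·
  (4,6): δ = 99.51°  ·
  (4,7): δ = 63.84°  ·
  (5,6): δ = 154.41°  ·
  (5,7): δ = 118.74°  ·
  (6,7): δ = 144.33°  ·
antipodal pairs: 12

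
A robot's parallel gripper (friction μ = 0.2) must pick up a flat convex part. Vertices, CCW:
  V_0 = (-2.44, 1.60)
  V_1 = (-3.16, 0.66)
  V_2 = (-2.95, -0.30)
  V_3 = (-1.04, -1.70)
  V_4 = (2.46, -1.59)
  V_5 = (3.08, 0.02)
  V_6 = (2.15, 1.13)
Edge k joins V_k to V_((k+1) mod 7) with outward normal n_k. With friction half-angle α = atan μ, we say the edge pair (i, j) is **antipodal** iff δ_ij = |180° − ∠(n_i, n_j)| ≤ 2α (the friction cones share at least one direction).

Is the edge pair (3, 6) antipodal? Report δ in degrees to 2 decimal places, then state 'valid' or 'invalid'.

α = atan 0.2 = 11.31°;  2α = 22.62°
edge 3: e_3 = (+3.50, +0.11);  n_3 = (+0.0314, -0.9995)
edge 6: e_6 = (-4.59, +0.47);  n_6 = (+0.1019, +0.9948)
∠(n_3, n_6) = 172.35°
δ = |180° − 172.35°| = 7.65°
7.65° ≤ 2α = 22.62°  →  valid

δ = 7.65°, valid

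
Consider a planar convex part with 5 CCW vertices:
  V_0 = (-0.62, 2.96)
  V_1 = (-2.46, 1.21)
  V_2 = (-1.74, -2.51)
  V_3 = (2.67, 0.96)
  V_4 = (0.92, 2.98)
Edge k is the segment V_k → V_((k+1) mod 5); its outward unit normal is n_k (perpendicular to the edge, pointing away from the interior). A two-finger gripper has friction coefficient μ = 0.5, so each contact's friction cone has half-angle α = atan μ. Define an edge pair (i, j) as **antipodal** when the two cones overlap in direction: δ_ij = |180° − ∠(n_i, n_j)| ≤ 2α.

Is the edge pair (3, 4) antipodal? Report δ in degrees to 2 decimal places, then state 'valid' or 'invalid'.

δ = 130.16°, invalid

α = atan 0.5 = 26.57°;  2α = 53.13°
edge 3: e_3 = (-1.75, +2.02);  n_3 = (+0.7558, +0.6548)
edge 4: e_4 = (-1.54, -0.02);  n_4 = (-0.0130, +0.9999)
∠(n_3, n_4) = 49.84°
δ = |180° − 49.84°| = 130.16°
130.16° > 2α = 53.13°  →  invalid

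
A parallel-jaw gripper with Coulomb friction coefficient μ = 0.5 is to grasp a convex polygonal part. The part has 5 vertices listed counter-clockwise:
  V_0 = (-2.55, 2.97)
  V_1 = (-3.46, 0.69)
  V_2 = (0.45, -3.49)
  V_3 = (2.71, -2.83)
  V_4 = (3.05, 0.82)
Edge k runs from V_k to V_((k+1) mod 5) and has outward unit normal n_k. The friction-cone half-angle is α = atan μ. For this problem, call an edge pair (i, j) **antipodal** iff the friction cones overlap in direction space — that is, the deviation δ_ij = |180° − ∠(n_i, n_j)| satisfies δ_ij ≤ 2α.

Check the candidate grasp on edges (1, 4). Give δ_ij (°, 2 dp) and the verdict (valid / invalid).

α = atan 0.5 = 26.57°;  2α = 53.13°
edge 1: e_1 = (+3.91, -4.18);  n_1 = (-0.7303, -0.6831)
edge 4: e_4 = (-5.60, +2.15);  n_4 = (+0.3584, +0.9336)
∠(n_1, n_4) = 154.09°
δ = |180° − 154.09°| = 25.91°
25.91° ≤ 2α = 53.13°  →  valid

δ = 25.91°, valid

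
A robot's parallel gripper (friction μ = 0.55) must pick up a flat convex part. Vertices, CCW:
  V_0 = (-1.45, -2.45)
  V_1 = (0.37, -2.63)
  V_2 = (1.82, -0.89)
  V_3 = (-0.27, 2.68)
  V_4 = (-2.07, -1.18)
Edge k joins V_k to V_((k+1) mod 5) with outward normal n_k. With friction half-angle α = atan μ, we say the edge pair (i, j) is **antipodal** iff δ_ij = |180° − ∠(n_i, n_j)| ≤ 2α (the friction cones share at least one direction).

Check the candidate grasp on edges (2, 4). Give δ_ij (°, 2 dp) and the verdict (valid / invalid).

α = atan 0.55 = 28.81°;  2α = 57.62°
edge 2: e_2 = (-2.09, +3.57);  n_2 = (+0.8630, +0.5052)
edge 4: e_4 = (+0.62, -1.27);  n_4 = (-0.8986, -0.4387)
∠(n_2, n_4) = 175.67°
δ = |180° − 175.67°| = 4.33°
4.33° ≤ 2α = 57.62°  →  valid

δ = 4.33°, valid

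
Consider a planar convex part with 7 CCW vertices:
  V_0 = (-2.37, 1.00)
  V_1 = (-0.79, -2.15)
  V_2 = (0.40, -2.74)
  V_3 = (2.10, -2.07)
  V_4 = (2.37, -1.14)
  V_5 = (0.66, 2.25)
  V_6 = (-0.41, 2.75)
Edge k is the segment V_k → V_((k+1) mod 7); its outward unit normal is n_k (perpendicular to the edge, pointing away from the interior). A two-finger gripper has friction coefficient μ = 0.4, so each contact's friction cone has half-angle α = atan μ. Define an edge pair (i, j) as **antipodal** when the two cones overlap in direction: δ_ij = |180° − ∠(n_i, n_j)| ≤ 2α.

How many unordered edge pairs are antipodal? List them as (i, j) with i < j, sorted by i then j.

α = atan 0.4 = 21.80°;  2α = 43.60°
n_0 = (-0.8939, -0.4483)
n_1 = (-0.4442, -0.8959)
n_2 = (+0.3667, -0.9304)
n_3 = (+0.9603, -0.2788)
n_4 = (+0.8928, +0.4504)
n_5 = (+0.4233, +0.9060)
n_6 = (-0.6660, +0.7459)
  (0,1): δ = 143.01°  ·
  (0,2): δ = 95.13°  ·
  (0,3): δ = 42.83°  ✓
  (0,4): δ = 0.13°  ✓
  (0,5): δ = 38.32°  ✓
  (0,6): δ = 105.12°  ·
  (1,2): δ = 132.12°  ·
  (1,3): δ = 79.82°  ·
  (1,4): δ = 36.86°  ✓
  (1,5): δ = 1.33°  ✓
  (1,6): δ = 68.13°  ·
  (2,3): δ = 127.70°  ·
  (2,4): δ = 84.74°  ·
  (2,5): δ = 46.56°  ·
  (2,6): δ = 20.25°  ✓
  (3,4): δ = 137.04°  ·
  (3,5): δ = 98.86°  ·
  (3,6): δ = 32.05°  ✓
  (4,5): δ = 141.81°  ·
  (4,6): δ = 75.01°  ·
  (5,6): δ = 113.19°  ·
antipodal pairs: 7

count = 7; pairs: (0,3), (0,4), (0,5), (1,4), (1,5), (2,6), (3,6)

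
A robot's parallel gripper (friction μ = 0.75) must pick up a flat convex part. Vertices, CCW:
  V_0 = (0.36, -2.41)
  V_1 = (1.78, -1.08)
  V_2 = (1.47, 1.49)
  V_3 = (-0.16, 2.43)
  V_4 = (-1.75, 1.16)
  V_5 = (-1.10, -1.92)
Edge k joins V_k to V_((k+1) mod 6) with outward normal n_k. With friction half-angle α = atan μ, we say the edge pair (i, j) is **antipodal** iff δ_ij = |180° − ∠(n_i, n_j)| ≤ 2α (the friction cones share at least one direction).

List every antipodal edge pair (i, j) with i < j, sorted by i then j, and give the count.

count = 9; pairs: (0,2), (0,3), (0,4), (1,3), (1,4), (1,5), (2,4), (2,5), (3,5)

α = atan 0.75 = 36.87°;  2α = 73.74°
n_0 = (+0.6836, -0.7299)
n_1 = (+0.9928, +0.1198)
n_2 = (+0.4996, +0.8663)
n_3 = (-0.6241, +0.7813)
n_4 = (-0.9784, -0.2065)
n_5 = (-0.3182, -0.9480)
  (0,1): δ = 126.25°  ·
  (0,2): δ = 73.10°  ✓
  (0,3): δ = 4.51°  ✓
  (0,4): δ = 58.79°  ✓
  (0,5): δ = 118.32°  ·
  (1,2): δ = 126.85°  ·
  (1,3): δ = 58.26°  ✓
  (1,4): δ = 5.04°  ✓
  (1,5): δ = 64.57°  ✓
  (2,3): δ = 111.41°  ·
  (2,4): δ = 48.11°  ✓
  (2,5): δ = 11.42°  ✓
  (3,4): δ = 116.70°  ·
  (3,5): δ = 57.17°  ✓
  (4,5): δ = 120.47°  ·
antipodal pairs: 9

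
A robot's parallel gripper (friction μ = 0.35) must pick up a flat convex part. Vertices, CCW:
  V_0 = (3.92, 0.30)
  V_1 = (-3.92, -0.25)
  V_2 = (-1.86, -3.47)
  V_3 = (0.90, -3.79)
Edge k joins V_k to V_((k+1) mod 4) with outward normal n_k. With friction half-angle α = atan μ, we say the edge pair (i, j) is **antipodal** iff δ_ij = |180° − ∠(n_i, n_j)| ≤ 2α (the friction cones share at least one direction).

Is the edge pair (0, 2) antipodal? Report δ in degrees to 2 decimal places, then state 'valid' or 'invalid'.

δ = 10.63°, valid

α = atan 0.35 = 19.29°;  2α = 38.58°
edge 0: e_0 = (-7.84, -0.55);  n_0 = (-0.0700, +0.9975)
edge 2: e_2 = (+2.76, -0.32);  n_2 = (-0.1152, -0.9933)
∠(n_0, n_2) = 169.37°
δ = |180° − 169.37°| = 10.63°
10.63° ≤ 2α = 38.58°  →  valid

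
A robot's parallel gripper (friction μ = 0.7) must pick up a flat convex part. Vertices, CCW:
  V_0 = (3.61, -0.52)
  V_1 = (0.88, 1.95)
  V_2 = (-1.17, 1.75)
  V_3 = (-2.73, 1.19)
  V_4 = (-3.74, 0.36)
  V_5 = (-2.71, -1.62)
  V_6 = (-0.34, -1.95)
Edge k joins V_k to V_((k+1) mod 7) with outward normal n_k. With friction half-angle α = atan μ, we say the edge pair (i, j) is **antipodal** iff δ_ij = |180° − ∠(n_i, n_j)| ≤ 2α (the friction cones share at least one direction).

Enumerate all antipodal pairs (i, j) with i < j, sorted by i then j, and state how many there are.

α = atan 0.7 = 34.99°;  2α = 69.98°
n_0 = (+0.6709, +0.7415)
n_1 = (-0.0971, +0.9953)
n_2 = (-0.3379, +0.9412)
n_3 = (-0.6349, +0.7726)
n_4 = (-0.8871, -0.4615)
n_5 = (-0.1379, -0.9904)
n_6 = (+0.3404, -0.9403)
  (0,1): δ = 132.29°  ·
  (0,2): δ = 118.12°  ·
  (0,3): δ = 98.45°  ·
  (0,4): δ = 20.38°  ✓
  (0,5): δ = 34.21°  ✓
  (0,6): δ = 62.04°  ✓
  (1,2): δ = 165.83°  ·
  (1,3): δ = 146.16°  ·
  (1,4): δ = 68.09°  ✓
  (1,5): δ = 13.50°  ✓
  (1,6): δ = 14.33°  ✓
  (2,3): δ = 160.33°  ·
  (2,4): δ = 82.26°  ·
  (2,5): δ = 27.67°  ✓
  (2,6): δ = 0.15°  ✓
  (3,4): δ = 101.93°  ·
  (3,5): δ = 47.34°  ✓
  (3,6): δ = 19.51°  ✓
  (4,5): δ = 125.41°  ·
  (4,6): δ = 97.58°  ·
  (5,6): δ = 152.17°  ·
antipodal pairs: 10

count = 10; pairs: (0,4), (0,5), (0,6), (1,4), (1,5), (1,6), (2,5), (2,6), (3,5), (3,6)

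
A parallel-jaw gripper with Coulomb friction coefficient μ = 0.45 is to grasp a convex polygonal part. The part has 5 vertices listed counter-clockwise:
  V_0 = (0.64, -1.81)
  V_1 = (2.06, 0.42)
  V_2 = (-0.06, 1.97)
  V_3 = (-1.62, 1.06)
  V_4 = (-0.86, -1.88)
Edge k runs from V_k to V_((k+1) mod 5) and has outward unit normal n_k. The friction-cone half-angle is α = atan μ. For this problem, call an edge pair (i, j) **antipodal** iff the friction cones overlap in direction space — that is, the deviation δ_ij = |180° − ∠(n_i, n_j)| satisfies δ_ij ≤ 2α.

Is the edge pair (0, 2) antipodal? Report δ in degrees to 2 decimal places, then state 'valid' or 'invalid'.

δ = 27.26°, valid

α = atan 0.45 = 24.23°;  2α = 48.46°
edge 0: e_0 = (+1.42, +2.23);  n_0 = (+0.8435, -0.5371)
edge 2: e_2 = (-1.56, -0.91);  n_2 = (-0.5039, +0.8638)
∠(n_0, n_2) = 152.74°
δ = |180° − 152.74°| = 27.26°
27.26° ≤ 2α = 48.46°  →  valid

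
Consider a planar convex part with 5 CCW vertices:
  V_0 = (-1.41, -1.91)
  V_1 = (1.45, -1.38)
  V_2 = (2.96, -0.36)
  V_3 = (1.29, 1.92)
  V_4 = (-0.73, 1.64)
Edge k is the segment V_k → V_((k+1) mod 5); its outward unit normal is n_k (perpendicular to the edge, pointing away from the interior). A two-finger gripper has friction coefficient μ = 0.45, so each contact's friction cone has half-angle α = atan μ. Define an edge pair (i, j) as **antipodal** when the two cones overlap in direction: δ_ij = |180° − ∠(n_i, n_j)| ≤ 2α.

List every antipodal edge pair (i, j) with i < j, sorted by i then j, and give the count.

count = 4; pairs: (0,3), (1,3), (1,4), (2,4)

α = atan 0.45 = 24.23°;  2α = 48.46°
n_0 = (+0.1822, -0.9833)
n_1 = (+0.5598, -0.8287)
n_2 = (+0.8067, +0.5909)
n_3 = (-0.1373, +0.9905)
n_4 = (-0.9821, +0.1881)
  (0,1): δ = 156.46°  ·
  (0,2): δ = 64.28°  ·
  (0,3): δ = 2.61°  ✓
  (0,4): δ = 68.66°  ·
  (1,2): δ = 87.82°  ·
  (1,3): δ = 26.15°  ✓
  (1,4): δ = 45.12°  ✓
  (2,3): δ = 118.33°  ·
  (2,4): δ = 47.06°  ✓
  (3,4): δ = 108.74°  ·
antipodal pairs: 4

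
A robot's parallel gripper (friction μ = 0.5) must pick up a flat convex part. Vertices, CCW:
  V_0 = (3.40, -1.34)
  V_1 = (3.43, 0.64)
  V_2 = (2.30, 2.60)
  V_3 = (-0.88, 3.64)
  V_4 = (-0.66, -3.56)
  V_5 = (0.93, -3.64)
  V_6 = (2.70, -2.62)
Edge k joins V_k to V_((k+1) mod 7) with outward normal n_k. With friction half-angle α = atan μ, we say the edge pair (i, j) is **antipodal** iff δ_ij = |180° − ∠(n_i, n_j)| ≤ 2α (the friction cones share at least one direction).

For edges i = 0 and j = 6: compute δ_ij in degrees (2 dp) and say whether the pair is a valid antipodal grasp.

α = atan 0.5 = 26.57°;  2α = 53.13°
edge 0: e_0 = (+0.03, +1.98);  n_0 = (+0.9999, -0.0151)
edge 6: e_6 = (+0.70, +1.28);  n_6 = (+0.8774, -0.4798)
∠(n_0, n_6) = 27.81°
δ = |180° − 27.81°| = 152.19°
152.19° > 2α = 53.13°  →  invalid

δ = 152.19°, invalid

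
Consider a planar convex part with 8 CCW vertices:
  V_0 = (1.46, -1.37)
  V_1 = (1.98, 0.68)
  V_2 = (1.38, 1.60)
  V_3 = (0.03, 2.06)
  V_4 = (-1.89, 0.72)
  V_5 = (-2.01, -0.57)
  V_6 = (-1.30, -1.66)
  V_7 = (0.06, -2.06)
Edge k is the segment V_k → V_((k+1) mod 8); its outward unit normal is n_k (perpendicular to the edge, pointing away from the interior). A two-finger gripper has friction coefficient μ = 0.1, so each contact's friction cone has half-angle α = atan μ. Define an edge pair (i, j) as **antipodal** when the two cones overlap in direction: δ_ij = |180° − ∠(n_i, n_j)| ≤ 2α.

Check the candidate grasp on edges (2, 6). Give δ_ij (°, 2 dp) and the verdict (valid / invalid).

α = atan 0.1 = 5.71°;  2α = 11.42°
edge 2: e_2 = (-1.35, +0.46);  n_2 = (+0.3225, +0.9466)
edge 6: e_6 = (+1.36, -0.40);  n_6 = (-0.2822, -0.9594)
∠(n_2, n_6) = 177.57°
δ = |180° − 177.57°| = 2.43°
2.43° ≤ 2α = 11.42°  →  valid

δ = 2.43°, valid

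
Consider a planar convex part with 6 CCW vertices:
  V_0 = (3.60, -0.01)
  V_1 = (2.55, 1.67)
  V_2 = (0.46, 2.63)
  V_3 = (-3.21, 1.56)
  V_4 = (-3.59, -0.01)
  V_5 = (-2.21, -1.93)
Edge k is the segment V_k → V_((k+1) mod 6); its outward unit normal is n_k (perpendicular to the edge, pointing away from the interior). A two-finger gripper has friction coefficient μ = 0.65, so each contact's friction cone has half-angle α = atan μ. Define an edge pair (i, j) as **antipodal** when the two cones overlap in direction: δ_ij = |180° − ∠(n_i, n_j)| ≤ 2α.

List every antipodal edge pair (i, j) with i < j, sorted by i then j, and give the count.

count = 6; pairs: (0,3), (0,4), (1,4), (1,5), (2,5), (3,5)

α = atan 0.65 = 33.02°;  2α = 66.05°
n_0 = (+0.8480, +0.5300)
n_1 = (+0.4174, +0.9087)
n_2 = (-0.2799, +0.9600)
n_3 = (-0.9719, +0.2352)
n_4 = (-0.8120, -0.5836)
n_5 = (+0.3138, -0.9495)
  (0,1): δ = 146.68°  ·
  (0,2): δ = 105.75°  ·
  (0,3): δ = 45.61°  ✓
  (0,4): δ = 3.70°  ✓
  (0,5): δ = 76.28°  ·
  (1,2): δ = 139.08°  ·
  (1,3): δ = 78.94°  ·
  (1,4): δ = 29.62°  ✓
  (1,5): δ = 42.96°  ✓
  (2,3): δ = 119.86°  ·
  (2,4): δ = 70.55°  ·
  (2,5): δ = 2.03°  ✓
  (3,4): δ = 130.69°  ·
  (3,5): δ = 58.11°  ✓
  (4,5): δ = 107.42°  ·
antipodal pairs: 6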